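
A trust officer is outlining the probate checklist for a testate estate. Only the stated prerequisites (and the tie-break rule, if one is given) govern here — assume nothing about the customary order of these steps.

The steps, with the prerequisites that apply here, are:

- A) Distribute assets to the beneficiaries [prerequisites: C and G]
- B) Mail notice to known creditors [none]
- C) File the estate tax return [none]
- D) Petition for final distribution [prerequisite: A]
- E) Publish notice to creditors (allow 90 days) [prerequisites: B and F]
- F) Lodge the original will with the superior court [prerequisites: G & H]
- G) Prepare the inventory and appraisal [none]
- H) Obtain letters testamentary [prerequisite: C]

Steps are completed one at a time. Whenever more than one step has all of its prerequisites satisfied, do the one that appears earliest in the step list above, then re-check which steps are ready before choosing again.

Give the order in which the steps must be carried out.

B, C, G, A, D, H, F, E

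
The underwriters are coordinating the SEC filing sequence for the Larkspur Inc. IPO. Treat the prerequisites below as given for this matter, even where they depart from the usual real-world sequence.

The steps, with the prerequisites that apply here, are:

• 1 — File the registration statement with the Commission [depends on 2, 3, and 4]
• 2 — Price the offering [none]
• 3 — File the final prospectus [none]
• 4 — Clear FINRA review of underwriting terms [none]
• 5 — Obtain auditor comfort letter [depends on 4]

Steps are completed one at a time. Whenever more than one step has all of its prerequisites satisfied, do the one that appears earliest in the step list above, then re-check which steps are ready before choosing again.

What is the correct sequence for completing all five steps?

Nothing is required for 2, 3 and 4. 2 is listed earlier → 2 first.
3 and 4 are both available; 3 is listed earlier → 3.
That leaves 4 as the only ready step → 4.
Ready: 1 and 5. 1 is listed earlier → 1.
5 needed 4, now all done → 5.

2, 3, 4, 1, 5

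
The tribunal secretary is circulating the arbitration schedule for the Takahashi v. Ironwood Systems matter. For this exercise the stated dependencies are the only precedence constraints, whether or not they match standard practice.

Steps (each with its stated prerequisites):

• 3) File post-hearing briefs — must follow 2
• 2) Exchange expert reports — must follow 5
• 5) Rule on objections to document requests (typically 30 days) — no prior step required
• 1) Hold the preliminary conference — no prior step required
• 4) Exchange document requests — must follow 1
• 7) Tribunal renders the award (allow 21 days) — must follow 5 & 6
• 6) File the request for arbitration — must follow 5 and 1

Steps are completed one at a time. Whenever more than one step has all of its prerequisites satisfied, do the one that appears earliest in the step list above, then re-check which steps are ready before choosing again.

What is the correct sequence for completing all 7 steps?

5 and 1 have no prerequisites; 5 is listed earlier, so 5 is first.
2 now also ready, so the ready set is {2, 1}; 2 is listed earlier → 2.
3 now also ready, so the ready set is {3, 1}; 3 is listed earlier → 3.
That leaves 1 as the only ready step → 1.
4 and 6 are both available; 4 is listed earlier → 4.
6 needed 5 and 1, now all done → 6.
7 is the only step now ready → 7.

5, 2, 3, 1, 4, 6, 7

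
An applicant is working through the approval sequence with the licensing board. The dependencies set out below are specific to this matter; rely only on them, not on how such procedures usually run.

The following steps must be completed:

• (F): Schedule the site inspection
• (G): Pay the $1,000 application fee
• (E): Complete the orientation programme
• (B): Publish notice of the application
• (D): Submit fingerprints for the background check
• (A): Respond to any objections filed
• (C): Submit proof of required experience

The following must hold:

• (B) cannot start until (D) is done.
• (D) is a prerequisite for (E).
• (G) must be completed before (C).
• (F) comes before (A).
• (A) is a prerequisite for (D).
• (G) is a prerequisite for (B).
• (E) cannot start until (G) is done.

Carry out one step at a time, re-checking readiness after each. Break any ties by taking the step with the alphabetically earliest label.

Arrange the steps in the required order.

(F) and (G) have no prerequisites; (F) has the earlier label, so (F) is first.
Now (A) and (G) have their prerequisites met. (A) has the earlier label, so (A) next.
(D) and (G) are both available; (D) has the earlier label → (D).
That leaves (G) as the only ready step → (G).
Ready: (B), (C) and (E). (B) has the earlier label → (B).
Ready: (C) and (E). (C) has the earlier label → (C).
That leaves (E) as the only ready step → (E).

(F), (A), (D), (G), (B), (C), (E)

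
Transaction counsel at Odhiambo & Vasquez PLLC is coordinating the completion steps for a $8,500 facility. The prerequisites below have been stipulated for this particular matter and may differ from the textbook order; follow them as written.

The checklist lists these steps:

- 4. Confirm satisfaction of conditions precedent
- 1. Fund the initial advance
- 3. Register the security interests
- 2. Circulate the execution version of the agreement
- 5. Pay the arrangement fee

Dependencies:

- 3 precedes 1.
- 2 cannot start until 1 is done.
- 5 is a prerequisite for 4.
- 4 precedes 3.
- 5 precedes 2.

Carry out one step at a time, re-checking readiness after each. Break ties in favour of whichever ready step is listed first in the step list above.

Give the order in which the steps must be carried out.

5 → 4 → 3 → 1 → 2

5 has no prerequisites → 5 first.
Next only 4 has its prerequisites met → 4.
3 is the only step now ready → 3.
1 needed 3, now all done → 1.
2 is the only step now ready → 2.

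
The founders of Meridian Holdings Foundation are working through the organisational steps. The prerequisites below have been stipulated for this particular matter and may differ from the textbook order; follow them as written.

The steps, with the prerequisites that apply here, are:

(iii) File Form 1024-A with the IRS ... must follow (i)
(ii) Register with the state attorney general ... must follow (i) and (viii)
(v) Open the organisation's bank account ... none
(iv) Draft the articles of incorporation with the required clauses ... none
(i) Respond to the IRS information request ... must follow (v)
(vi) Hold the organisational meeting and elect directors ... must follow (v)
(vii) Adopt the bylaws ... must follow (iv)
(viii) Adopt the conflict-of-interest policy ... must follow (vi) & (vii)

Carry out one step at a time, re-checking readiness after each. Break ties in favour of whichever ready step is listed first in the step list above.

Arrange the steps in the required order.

(v) and (iv) have no prerequisites; (v) is listed earlier, so (v) is first.
(i) and (vi) now also ready, so the ready set is {(iv), (i), (vi)}; (iv) is listed earlier → (iv).
(vii) now also ready, so the ready set is {(i), (vi), (vii)}; (i) is listed earlier → (i).
(iii) now also ready, so the ready set is {(iii), (vi), (vii)}; (iii) is listed earlier → (iii).
Now (vi) and (vii) have their prerequisites met. (vi) is listed earlier, so (vi) next.
(vii) is the only step now ready → (vii).
(viii) is the only step now ready → (viii).
Next only (ii) has its prerequisites met → (ii).

(v), (iv), (i), (iii), (vi), (vii), (viii), (ii)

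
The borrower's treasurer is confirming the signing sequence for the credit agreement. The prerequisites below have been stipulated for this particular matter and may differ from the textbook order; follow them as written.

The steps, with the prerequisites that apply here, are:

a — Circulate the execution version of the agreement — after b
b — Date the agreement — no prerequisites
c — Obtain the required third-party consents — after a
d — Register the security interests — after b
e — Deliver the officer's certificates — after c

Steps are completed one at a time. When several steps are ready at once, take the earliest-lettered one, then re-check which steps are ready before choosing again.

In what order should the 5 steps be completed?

b → a → c → d → e

b is the only step with nothing outstanding, so it goes first.
Ready: a and d. a has the earlier label → a.
Now c and d have their prerequisites met. c has the earlier label, so c next.
Now d and e have their prerequisites met. d has the earlier label, so d next.
e needed c, now all done → e.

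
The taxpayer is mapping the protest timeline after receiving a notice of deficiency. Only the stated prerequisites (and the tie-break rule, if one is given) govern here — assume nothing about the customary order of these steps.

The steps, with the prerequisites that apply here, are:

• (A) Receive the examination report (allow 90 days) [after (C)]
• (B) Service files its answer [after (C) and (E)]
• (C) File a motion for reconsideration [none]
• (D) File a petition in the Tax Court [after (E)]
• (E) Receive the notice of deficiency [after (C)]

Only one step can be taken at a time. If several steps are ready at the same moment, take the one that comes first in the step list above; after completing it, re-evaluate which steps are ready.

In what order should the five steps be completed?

(C), (A), (E), (B), (D)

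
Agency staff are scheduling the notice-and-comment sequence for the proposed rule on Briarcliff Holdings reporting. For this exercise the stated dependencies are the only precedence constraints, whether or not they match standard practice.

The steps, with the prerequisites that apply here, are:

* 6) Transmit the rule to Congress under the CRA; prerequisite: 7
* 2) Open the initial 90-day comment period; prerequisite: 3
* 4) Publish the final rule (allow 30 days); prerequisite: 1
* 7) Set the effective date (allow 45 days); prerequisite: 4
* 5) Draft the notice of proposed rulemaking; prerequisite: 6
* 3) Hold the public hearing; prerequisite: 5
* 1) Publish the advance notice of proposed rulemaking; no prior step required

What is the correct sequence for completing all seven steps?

1, 4, 7, 6, 5, 3, 2

1 is the only step with nothing outstanding, so it goes first.
4 is the only step now ready → 4.
7 needed 4, now all done → 7.
6 needed 7, now all done → 6.
That leaves 5 as the only ready step → 5.
3 needed 5, now all done → 3.
2 needed 3, now all done → 2.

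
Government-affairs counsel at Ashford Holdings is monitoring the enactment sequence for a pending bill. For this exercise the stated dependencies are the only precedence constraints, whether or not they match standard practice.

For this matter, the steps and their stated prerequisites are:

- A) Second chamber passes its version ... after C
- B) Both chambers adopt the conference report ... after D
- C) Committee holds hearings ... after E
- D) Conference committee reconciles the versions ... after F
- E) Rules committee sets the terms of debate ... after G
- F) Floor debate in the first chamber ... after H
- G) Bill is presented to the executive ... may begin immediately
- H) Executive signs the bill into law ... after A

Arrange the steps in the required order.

G, E, C, A, H, F, D, B

G is the only step with nothing outstanding, so it goes first.
E needed G, now all done → E.
C is the only step now ready → C.
A is the only step now ready → A.
Next only H has its prerequisites met → H.
That leaves F as the only ready step → F.
That leaves D as the only ready step → D.
B needed D, now all done → B.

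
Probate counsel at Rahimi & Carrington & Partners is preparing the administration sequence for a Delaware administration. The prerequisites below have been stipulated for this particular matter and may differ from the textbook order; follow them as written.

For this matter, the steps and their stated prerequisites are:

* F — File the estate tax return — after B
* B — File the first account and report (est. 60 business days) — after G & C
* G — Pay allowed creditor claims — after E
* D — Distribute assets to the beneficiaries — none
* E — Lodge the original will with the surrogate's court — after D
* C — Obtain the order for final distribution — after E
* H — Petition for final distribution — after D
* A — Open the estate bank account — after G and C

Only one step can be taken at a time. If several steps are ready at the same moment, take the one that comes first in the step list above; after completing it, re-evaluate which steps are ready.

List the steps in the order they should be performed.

Only D has no prerequisites, so it is first.
E and H are both available; E is listed earlier → E.
G and C now also ready, so the ready set is {G, C, H}; G is listed earlier → G.
Now C and H have their prerequisites met. C is listed earlier, so C next.
B, H and A are all available; B is listed earlier → B.
F now also ready, so the ready set is {F, H, A}; F is listed earlier → F.
Ready: H and A. H is listed earlier → H.
Next only A has its prerequisites met → A.

D E G C B F H A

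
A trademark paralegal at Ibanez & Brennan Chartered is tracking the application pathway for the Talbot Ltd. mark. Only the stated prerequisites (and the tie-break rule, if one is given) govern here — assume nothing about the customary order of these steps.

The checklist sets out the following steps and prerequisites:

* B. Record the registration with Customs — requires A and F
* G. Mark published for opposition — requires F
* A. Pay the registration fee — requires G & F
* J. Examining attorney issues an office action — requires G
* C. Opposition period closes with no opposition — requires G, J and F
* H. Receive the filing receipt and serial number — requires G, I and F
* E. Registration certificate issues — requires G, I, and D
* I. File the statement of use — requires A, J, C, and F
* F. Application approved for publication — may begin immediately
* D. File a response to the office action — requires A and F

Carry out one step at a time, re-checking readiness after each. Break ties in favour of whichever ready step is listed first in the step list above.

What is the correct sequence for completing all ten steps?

Only F has no prerequisites, so it is first.
G needed F, now all done → G.
Ready: A and J. A is listed earlier → A.
Ready: B, J and D. B is listed earlier → B.
Ready: J and D. J is listed earlier → J.
C and D are both available; C is listed earlier → C.
Now I and D have their prerequisites met. I is listed earlier, so I next.
H now also ready, so the ready set is {H, D}; H is listed earlier → H.
Next only D has its prerequisites met → D.
Next only E has its prerequisites met → E.

F G A B J C I H D E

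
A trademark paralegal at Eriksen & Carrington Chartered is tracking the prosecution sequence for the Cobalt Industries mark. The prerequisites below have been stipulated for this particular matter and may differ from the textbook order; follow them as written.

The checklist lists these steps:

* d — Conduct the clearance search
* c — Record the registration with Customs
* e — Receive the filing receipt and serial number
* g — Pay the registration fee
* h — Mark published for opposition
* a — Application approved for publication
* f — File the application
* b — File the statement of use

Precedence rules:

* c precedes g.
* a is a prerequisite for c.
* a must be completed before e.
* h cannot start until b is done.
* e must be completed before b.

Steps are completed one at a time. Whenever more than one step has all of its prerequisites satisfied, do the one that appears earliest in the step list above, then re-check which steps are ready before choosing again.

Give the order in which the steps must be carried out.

d a c e g f b h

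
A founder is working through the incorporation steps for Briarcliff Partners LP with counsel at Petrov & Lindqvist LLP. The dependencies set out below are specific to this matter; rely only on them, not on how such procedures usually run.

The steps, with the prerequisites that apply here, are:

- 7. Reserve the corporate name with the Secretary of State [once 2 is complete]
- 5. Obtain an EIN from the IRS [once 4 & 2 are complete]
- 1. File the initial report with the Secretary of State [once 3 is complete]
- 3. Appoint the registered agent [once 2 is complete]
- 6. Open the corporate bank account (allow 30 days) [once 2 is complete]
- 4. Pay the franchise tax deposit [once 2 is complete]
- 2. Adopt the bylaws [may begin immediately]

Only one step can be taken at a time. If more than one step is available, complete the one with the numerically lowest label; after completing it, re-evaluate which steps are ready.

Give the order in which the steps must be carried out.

2 is the only step with nothing outstanding, so it goes first.
3, 4, 6 and 7 are all available; 3 has the earlier label → 3.
1 now also ready, so the ready set is {1, 4, 6, 7}; 1 has the earlier label → 1.
Ready: 4, 6 and 7. 4 has the earlier label → 4.
Now 5, 6 and 7 have their prerequisites met. 5 has the earlier label, so 5 next.
Now 6 and 7 have their prerequisites met. 6 has the earlier label, so 6 next.
7 needed 2, now all done → 7.

2 3 1 4 5 6 7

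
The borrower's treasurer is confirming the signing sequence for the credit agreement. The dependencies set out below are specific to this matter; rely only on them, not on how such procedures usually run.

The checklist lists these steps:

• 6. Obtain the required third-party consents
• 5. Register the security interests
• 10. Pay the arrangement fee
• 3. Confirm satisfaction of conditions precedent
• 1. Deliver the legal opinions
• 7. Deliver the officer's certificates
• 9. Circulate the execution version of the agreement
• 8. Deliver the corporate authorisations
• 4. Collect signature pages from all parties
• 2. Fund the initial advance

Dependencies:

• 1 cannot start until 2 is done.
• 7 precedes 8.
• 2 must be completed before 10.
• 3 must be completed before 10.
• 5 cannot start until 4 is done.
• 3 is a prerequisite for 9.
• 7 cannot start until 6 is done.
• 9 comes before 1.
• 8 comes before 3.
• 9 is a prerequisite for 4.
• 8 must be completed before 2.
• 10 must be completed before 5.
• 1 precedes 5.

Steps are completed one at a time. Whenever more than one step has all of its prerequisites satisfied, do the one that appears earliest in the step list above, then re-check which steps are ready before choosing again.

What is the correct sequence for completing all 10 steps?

6 → 7 → 8 → 3 → 9 → 4 → 2 → 10 → 1 → 5

6 is the only step with nothing outstanding, so it goes first.
That leaves 7 as the only ready step → 7.
Next only 8 has its prerequisites met → 8.
Ready: 3 and 2. 3 is listed earlier → 3.
9 now also ready, so the ready set is {9, 2}; 9 is listed earlier → 9.
Ready: 4 and 2. 4 is listed earlier → 4.
2 needed 8, now all done → 2.
Now 10 and 1 have their prerequisites met. 10 is listed earlier, so 10 next.
That leaves 1 as the only ready step → 1.
5 needed 10, 1 and 4, now all done → 5.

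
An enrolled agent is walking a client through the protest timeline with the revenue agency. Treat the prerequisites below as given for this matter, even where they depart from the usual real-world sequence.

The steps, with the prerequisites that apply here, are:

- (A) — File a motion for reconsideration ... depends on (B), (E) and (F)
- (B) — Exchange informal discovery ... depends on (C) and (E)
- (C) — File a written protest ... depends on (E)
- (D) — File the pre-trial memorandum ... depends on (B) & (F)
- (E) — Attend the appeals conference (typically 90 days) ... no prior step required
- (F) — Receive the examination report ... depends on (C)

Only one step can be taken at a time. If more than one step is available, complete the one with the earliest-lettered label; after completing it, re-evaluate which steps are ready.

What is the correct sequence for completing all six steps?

(E) → (C) → (B) → (F) → (A) → (D)

(E) is the only step with nothing outstanding, so it goes first.
(C) is the only step now ready → (C).
(B) and (F) are both available; (B) has the earlier label → (B).
That leaves (F) as the only ready step → (F).
Now (A) and (D) have their prerequisites met. (A) has the earlier label, so (A) next.
That leaves (D) as the only ready step → (D).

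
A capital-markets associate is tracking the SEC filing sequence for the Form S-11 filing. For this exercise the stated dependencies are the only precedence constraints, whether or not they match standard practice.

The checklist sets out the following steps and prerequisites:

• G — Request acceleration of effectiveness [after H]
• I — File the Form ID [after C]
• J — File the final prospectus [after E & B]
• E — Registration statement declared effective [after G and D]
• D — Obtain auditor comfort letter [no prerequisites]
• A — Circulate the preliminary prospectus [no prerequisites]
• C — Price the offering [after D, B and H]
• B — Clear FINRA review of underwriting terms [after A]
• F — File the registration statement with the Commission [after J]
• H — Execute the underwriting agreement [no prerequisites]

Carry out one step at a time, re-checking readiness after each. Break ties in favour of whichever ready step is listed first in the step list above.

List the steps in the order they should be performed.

D, A and H have no prerequisites; D is listed earlier, so D is first.
Ready: A and H. A is listed earlier → A.
B now also ready, so the ready set is {B, H}; B is listed earlier → B.
That leaves H as the only ready step → H.
Ready: G and C. G is listed earlier → G.
E now also ready, so the ready set is {E, C}; E is listed earlier → E.
J now also ready, so the ready set is {J, C}; J is listed earlier → J.
Now C and F have their prerequisites met. C is listed earlier, so C next.
Ready: I and F. I is listed earlier → I.
F needed J, now all done → F.

D A B H G E J C I F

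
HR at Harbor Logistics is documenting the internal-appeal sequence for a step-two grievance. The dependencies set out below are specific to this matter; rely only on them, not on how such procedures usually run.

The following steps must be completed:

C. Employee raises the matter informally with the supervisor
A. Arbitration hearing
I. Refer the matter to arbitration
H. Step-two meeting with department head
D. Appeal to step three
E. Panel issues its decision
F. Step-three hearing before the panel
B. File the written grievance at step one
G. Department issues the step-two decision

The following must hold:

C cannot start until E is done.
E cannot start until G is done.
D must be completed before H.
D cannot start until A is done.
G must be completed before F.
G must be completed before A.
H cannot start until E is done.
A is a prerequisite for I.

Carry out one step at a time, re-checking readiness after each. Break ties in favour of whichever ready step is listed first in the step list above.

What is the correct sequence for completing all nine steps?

B G A I D E C H F

B and G have no prerequisites; B is listed earlier, so B is first.
G is the only step now ready → G.
Now A, E and F have their prerequisites met. A is listed earlier, so A next.
I and D now also ready, so the ready set is {I, D, E, F}; I is listed earlier → I.
Ready: D, E and F. D is listed earlier → D.
Now E and F have their prerequisites met. E is listed earlier, so E next.
Now C, H and F have their prerequisites met. C is listed earlier, so C next.
H and F are both available; H is listed earlier → H.
F is the only step now ready → F.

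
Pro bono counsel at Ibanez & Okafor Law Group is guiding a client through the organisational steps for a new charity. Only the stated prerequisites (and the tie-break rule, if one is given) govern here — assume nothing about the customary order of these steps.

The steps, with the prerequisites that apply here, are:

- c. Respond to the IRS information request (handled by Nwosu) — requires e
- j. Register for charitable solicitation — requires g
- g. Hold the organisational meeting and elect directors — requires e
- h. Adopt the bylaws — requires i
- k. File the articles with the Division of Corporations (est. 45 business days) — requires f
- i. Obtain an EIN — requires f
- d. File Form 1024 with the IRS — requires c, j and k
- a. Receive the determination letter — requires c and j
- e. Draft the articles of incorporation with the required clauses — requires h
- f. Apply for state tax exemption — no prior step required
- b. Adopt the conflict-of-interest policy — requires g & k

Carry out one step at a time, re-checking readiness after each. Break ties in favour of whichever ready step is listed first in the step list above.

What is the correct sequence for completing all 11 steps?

f k i h e c g j d a b

Only f has no prerequisites, so it is first.
Now k and i have their prerequisites met. k is listed earlier, so k next.
i needed f, now all done → i.
Next only h has its prerequisites met → h.
Next only e has its prerequisites met → e.
c and g are both available; c is listed earlier → c.
That leaves g as the only ready step → g.
j and b are both available; j is listed earlier → j.
d and a now also ready, so the ready set is {d, a, b}; d is listed earlier → d.
Now a and b have their prerequisites met. a is listed earlier, so a next.
That leaves b as the only ready step → b.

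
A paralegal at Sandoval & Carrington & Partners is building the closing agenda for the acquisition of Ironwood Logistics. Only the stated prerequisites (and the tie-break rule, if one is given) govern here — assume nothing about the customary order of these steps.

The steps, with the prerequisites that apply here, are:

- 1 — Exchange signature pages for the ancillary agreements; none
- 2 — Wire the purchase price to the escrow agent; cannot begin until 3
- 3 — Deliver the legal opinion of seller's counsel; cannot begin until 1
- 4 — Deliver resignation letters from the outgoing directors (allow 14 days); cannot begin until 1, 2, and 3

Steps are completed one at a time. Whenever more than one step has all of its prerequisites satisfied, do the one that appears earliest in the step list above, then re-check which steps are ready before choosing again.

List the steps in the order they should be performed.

1 has no prerequisites → 1 first.
That leaves 3 as the only ready step → 3.
2 is the only step now ready → 2.
4 needed 1, 2 and 3, now all done → 4.

1, 3, 2, 4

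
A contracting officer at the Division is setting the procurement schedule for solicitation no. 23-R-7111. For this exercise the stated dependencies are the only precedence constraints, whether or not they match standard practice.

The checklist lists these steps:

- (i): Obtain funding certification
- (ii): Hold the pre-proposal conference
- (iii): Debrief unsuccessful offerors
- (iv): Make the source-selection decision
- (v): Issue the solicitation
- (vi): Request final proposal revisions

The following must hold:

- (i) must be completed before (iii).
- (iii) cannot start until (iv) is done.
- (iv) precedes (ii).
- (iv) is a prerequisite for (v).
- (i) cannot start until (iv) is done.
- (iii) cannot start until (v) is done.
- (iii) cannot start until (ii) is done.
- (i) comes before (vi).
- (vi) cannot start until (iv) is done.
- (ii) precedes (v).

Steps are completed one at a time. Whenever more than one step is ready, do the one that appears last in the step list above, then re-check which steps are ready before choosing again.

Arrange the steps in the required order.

(iv) → (ii) → (v) → (i) → (vi) → (iii)

(iv) has no prerequisites → (iv) first.
(ii) and (i) are both available; (ii) is listed later → (ii).
Ready: (v) and (i). (v) is listed later → (v).
That leaves (i) as the only ready step → (i).
(vi) and (iii) are both available; (vi) is listed later → (vi).
Next only (iii) has its prerequisites met → (iii).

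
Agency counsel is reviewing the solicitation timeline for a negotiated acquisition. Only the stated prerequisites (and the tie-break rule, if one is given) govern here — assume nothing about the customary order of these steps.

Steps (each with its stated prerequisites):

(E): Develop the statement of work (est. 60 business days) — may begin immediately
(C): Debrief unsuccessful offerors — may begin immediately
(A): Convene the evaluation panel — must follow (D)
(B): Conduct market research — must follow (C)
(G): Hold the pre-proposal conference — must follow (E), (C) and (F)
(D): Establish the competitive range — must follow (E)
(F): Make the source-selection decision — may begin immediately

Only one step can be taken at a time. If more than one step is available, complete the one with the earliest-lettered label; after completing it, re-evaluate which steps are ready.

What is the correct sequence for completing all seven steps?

(C) → (B) → (E) → (D) → (A) → (F) → (G)

(C), (E) and (F) have no prerequisites; (C) has the earlier label, so (C) is first.
(B), (E) and (F) are all available; (B) has the earlier label → (B).
Now (E) and (F) have their prerequisites met. (E) has the earlier label, so (E) next.
(D) and (F) are both available; (D) has the earlier label → (D).
(A) now also ready, so the ready set is {(A), (F)}; (A) has the earlier label → (A).
That leaves (F) as the only ready step → (F).
(G) needed (C), (E) and (F), now all done → (G).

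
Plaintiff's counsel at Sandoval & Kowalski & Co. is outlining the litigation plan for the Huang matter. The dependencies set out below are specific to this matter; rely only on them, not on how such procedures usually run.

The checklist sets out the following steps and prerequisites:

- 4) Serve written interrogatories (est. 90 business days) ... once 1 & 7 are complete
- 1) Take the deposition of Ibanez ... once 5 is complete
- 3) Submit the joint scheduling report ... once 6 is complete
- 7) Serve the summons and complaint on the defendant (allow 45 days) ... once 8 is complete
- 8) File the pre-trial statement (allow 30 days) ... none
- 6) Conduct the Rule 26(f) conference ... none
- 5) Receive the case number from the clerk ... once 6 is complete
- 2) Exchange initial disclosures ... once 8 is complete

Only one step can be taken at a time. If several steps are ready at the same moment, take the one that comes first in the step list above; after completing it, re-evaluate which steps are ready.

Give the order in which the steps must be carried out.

Nothing is required for 8 and 6. 8 is listed earlier → 8 first.
7 and 2 now also ready, so the ready set is {7, 6, 2}; 7 is listed earlier → 7.
6 and 2 are both available; 6 is listed earlier → 6.
3 and 5 now also ready, so the ready set is {3, 5, 2}; 3 is listed earlier → 3.
Ready: 5 and 2. 5 is listed earlier → 5.
1 now also ready, so the ready set is {1, 2}; 1 is listed earlier → 1.
4 now also ready, so the ready set is {4, 2}; 4 is listed earlier → 4.
2 is the only step now ready → 2.

8, 7, 6, 3, 5, 1, 4, 2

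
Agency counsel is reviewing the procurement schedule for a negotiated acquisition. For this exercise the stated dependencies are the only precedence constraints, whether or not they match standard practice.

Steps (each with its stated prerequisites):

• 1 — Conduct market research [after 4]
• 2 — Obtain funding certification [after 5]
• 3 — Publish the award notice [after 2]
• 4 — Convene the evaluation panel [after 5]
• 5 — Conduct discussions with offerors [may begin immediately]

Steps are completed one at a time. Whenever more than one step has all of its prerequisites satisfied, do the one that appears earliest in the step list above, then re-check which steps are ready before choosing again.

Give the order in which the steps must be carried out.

5 is the only step with nothing outstanding, so it goes first.
Ready: 2 and 4. 2 is listed earlier → 2.
3 now also ready, so the ready set is {3, 4}; 3 is listed earlier → 3.
4 is the only step now ready → 4.
That leaves 1 as the only ready step → 1.

5 → 2 → 3 → 4 → 1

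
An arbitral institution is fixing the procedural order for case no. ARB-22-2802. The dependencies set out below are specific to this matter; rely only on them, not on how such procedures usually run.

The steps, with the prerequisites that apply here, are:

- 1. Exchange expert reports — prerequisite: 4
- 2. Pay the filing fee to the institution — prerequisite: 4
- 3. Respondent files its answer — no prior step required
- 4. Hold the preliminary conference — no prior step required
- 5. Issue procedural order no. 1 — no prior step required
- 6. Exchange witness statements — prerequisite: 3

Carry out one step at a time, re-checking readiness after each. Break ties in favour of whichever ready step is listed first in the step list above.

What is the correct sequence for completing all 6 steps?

Nothing is required for 3, 4 and 5. 3 is listed earlier → 3 first.
6 now also ready, so the ready set is {4, 5, 6}; 4 is listed earlier → 4.
Now 1, 2, 5 and 6 have their prerequisites met. 1 is listed earlier, so 1 next.
2, 5 and 6 are all available; 2 is listed earlier → 2.
Ready: 5 and 6. 5 is listed earlier → 5.
6 needed 3, now all done → 6.

3, 4, 1, 2, 5, 6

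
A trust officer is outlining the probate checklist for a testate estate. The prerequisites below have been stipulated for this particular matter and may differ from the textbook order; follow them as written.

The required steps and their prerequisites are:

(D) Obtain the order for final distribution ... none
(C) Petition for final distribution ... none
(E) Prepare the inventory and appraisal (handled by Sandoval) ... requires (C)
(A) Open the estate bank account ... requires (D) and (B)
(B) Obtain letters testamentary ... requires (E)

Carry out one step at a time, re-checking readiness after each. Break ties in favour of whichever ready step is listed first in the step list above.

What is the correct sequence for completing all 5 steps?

(D) and (C) have no prerequisites; (D) is listed earlier, so (D) is first.
Next only (C) has its prerequisites met → (C).
(E) needed (C), now all done → (E).
(B) needed (E), now all done → (B).
That leaves (A) as the only ready step → (A).

(D) → (C) → (E) → (B) → (A)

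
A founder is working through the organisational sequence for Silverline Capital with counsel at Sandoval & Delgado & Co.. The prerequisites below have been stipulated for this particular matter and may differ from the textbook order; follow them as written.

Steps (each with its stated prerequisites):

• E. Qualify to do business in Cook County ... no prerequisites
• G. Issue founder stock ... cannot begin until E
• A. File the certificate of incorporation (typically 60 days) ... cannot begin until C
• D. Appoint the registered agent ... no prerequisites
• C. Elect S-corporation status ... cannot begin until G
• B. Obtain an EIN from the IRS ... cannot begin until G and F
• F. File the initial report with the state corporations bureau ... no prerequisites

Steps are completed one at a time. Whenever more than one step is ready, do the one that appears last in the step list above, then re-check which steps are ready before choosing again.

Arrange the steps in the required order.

F D E G B C A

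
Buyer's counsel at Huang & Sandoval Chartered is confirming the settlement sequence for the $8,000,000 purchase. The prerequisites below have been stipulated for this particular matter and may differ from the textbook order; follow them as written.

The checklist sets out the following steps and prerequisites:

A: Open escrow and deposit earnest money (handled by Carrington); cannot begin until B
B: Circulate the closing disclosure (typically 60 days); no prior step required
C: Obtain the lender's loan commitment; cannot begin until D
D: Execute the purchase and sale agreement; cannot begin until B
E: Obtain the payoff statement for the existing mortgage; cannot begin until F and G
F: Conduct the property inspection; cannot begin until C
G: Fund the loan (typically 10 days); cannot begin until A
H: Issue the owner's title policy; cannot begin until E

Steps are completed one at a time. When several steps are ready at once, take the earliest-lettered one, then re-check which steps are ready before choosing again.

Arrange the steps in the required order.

B, A, D, C, F, G, E, H

B is the only step with nothing outstanding, so it goes first.
Now A and D have their prerequisites met. A has the earlier label, so A next.
D and G are both available; D has the earlier label → D.
C now also ready, so the ready set is {C, G}; C has the earlier label → C.
Now F and G have their prerequisites met. F has the earlier label, so F next.
G needed A, now all done → G.
E needed F and G, now all done → E.
H is the only step now ready → H.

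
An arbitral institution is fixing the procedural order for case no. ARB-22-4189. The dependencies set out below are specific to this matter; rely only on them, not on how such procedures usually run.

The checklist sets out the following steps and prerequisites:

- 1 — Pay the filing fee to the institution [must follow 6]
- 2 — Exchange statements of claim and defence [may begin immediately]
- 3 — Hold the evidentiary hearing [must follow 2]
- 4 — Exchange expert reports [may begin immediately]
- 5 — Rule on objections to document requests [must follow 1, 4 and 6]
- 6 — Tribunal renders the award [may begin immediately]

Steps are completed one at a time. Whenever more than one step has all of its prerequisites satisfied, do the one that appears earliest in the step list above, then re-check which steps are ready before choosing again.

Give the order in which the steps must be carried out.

2, 3, 4, 6, 1, 5

Nothing is required for 2, 4 and 6. 2 is listed earlier → 2 first.
3 now also ready, so the ready set is {3, 4, 6}; 3 is listed earlier → 3.
Ready: 4 and 6. 4 is listed earlier → 4.
6 is the only step now ready → 6.
1 is the only step now ready → 1.
5 needed 1, 4 and 6, now all done → 5.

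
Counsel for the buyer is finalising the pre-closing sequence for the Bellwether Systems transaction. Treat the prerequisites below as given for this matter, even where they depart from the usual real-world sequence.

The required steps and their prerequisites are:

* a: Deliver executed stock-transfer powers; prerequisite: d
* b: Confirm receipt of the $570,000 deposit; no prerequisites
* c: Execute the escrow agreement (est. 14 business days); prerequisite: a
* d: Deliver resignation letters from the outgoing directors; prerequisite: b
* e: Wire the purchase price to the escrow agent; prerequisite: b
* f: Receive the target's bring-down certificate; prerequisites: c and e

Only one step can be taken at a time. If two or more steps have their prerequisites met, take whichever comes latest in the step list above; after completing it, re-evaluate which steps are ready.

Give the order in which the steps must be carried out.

b has no prerequisites → b first.
e and d are both available; e is listed later → e.
d needed b, now all done → d.
Next only a has its prerequisites met → a.
c needed a, now all done → c.
f needed e and c, now all done → f.

b → e → d → a → c → f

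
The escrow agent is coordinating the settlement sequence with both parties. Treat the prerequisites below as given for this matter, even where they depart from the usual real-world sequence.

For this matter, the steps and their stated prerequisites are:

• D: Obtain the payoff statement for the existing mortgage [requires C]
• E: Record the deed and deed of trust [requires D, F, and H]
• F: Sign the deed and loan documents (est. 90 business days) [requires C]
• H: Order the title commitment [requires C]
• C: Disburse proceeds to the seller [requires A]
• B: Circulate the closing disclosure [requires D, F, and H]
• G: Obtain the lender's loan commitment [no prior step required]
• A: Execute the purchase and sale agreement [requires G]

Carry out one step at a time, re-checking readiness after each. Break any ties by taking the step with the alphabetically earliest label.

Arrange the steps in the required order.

Only G has no prerequisites, so it is first.
That leaves A as the only ready step → A.
C needed A, now all done → C.
Now D, F and H have their prerequisites met. D has the earlier label, so D next.
Now F and H have their prerequisites met. F has the earlier label, so F next.
That leaves H as the only ready step → H.
Ready: B and E. B has the earlier label → B.
That leaves E as the only ready step → E.

G A C D F H B E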